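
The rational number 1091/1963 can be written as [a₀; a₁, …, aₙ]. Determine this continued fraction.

1091 ÷ 1963 → quotient 0, remainder 1091
1963 ÷ 1091 → quotient 1, remainder 872
1091 ÷ 872 → quotient 1, remainder 219
872 ÷ 219 → quotient 3, remainder 215
219 ÷ 215 → quotient 1, remainder 4
215 ÷ 4 → quotient 53, remainder 3
4 ÷ 3 → quotient 1, remainder 1
3 ÷ 1 → quotient 3, remainder 0

[0; 1, 1, 3, 1, 53, 1, 3]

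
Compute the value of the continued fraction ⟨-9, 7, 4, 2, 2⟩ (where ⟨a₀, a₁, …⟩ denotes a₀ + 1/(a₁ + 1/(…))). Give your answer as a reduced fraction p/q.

-1409/159

Work from the innermost term outward:
Start with 2.
2 + 1/(2/1) = 2 + 1/2 = 5/2
4 + 1/(5/2) = 4 + 2/5 = 22/5
7 + 1/(22/5) = 7 + 5/22 = 159/22
-9 + 1/(159/22) = -9 + 22/159 = -1409/159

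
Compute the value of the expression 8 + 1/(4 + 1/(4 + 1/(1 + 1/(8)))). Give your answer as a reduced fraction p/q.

Start with 8.
1 + 1/(8/1) = 1 + 1/8 = 9/8
4 + 1/(9/8) = 4 + 8/9 = 44/9
4 + 1/(44/9) = 4 + 9/44 = 185/44
8 + 1/(185/44) = 8 + 44/185 = 1524/185

1524/185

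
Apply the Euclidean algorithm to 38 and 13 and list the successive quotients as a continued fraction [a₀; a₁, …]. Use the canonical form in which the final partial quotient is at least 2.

⌊38/13⌋ = 2, remainder 12
⌊13/12⌋ = 1, remainder 1
⌊12/1⌋ = 12, remainder 0

[2; 1, 12]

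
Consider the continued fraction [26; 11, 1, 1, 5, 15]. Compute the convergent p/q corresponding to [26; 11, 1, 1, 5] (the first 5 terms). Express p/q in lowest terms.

3313/127

Start with 5.
1 + 1/(5/1) = 1 + 1/5 = 6/5
1 + 1/(6/5) = 1 + 5/6 = 11/6
11 + 1/(11/6) = 11 + 6/11 = 127/11
26 + 1/(127/11) = 26 + 11/127 = 3313/127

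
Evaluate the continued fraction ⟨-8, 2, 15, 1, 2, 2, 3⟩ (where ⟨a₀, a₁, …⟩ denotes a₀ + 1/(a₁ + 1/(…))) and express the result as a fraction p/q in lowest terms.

-5847/778

Start with 3.
2 + 1/(3/1) = 2 + 1/3 = 7/3
2 + 1/(7/3) = 2 + 3/7 = 17/7
1 + 1/(17/7) = 1 + 7/17 = 24/17
15 + 1/(24/17) = 15 + 17/24 = 377/24
2 + 1/(377/24) = 2 + 24/377 = 778/377
-8 + 1/(778/377) = -8 + 377/778 = -5847/778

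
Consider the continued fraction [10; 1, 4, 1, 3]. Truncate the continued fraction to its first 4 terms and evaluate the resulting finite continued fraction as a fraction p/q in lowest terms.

65/6

Build up convergents one term at a time:
a_0 = 10: 10/1
a_1 = 1: 11/1
a_2 = 4: 54/5
a_3 = 1: 65/6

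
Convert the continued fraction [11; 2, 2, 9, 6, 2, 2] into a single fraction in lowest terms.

17437/1529

Start with 2.
2 + 1/(2/1) = 2 + 1/2 = 5/2
6 + 1/(5/2) = 6 + 2/5 = 32/5
9 + 1/(32/5) = 9 + 5/32 = 293/32
2 + 1/(293/32) = 2 + 32/293 = 618/293
2 + 1/(618/293) = 2 + 293/618 = 1529/618
11 + 1/(1529/618) = 11 + 618/1529 = 17437/1529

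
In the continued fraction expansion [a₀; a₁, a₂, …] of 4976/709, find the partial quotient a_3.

1

4976 ÷ 709 → quotient 7, remainder 13
709 ÷ 13 → quotient 54, remainder 7
13 ÷ 7 → quotient 1, remainder 6
7 ÷ 6 → quotient 1, remainder 1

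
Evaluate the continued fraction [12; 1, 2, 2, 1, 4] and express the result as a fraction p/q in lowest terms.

Start with 4.
1 + 1/(4/1) = 1 + 1/4 = 5/4
2 + 1/(5/4) = 2 + 4/5 = 14/5
2 + 1/(14/5) = 2 + 5/14 = 33/14
1 + 1/(33/14) = 1 + 14/33 = 47/33
12 + 1/(47/33) = 12 + 33/47 = 597/47

597/47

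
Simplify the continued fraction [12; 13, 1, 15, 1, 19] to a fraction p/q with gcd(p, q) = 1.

a_0 = 12: 12/1
a_1 = 13: 157/13
a_2 = 1: 169/14
a_3 = 15: 2692/223
a_4 = 1: 2861/237
a_5 = 19: 57051/4726

57051/4726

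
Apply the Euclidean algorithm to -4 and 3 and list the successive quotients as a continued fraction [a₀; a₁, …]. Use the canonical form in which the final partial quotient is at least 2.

-4 ÷ 3 → quotient -2, remainder 2
3 ÷ 2 → quotient 1, remainder 1
2 ÷ 1 → quotient 2, remainder 0

[-2; 1, 2]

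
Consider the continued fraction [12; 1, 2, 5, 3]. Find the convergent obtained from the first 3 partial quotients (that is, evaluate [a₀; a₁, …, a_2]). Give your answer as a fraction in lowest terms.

Work from the innermost term outward:
Start with 2.
1 + 1/(2/1) = 1 + 1/2 = 3/2
12 + 1/(3/2) = 12 + 2/3 = 38/3

38/3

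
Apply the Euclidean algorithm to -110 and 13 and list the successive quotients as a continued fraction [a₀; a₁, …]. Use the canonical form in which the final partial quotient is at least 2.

[-9; 1, 1, 6]

-110 ÷ 13 → quotient -9, remainder 7
13 ÷ 7 → quotient 1, remainder 6
7 ÷ 6 → quotient 1, remainder 1
6 ÷ 1 → quotient 6, remainder 0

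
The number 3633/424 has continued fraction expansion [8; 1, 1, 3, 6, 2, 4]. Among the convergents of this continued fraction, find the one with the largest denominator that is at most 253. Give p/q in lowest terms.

a_0 = 8: 8/1  (≤ bound)
a_1 = 1: 9/1  (≤ bound)
a_2 = 1: 17/2  (≤ bound)
a_3 = 3: 60/7  (≤ bound)
a_4 = 6: 377/44  (≤ bound)
a_5 = 2: 814/95  (≤ bound)
a_6 = 4: 3633/424  (> 253, stop)

814/95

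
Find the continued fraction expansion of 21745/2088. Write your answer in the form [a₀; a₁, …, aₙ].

[10; 2, 2, 2, 2, 2, 14, 2]

Run the Euclidean algorithm, recording each quotient:
21745 ÷ 2088 → quotient 10, remainder 865
2088 ÷ 865 → quotient 2, remainder 358
865 ÷ 358 → quotient 2, remainder 149
358 ÷ 149 → quotient 2, remainder 60
149 ÷ 60 → quotient 2, remainder 29
60 ÷ 29 → quotient 2, remainder 2
29 ÷ 2 → quotient 14, remainder 1
2 ÷ 1 → quotient 2, remainder 0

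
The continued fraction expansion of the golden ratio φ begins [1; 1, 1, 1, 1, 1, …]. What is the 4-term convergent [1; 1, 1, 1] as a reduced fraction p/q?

Start with 1.
1 + 1/(1/1) = 1 + 1/1 = 2/1
1 + 1/(2/1) = 1 + 1/2 = 3/2
1 + 1/(3/2) = 1 + 2/3 = 5/3

5/3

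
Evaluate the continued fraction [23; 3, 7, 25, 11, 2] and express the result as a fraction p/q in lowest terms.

Work from the innermost term outward:
Start with 2.
11 + 1/(2/1) = 11 + 1/2 = 23/2
25 + 1/(23/2) = 25 + 2/23 = 577/23
7 + 1/(577/23) = 7 + 23/577 = 4062/577
3 + 1/(4062/577) = 3 + 577/4062 = 12763/4062
23 + 1/(12763/4062) = 23 + 4062/12763 = 297611/12763

297611/12763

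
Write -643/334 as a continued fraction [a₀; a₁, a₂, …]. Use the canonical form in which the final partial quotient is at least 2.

[-2; 13, 2, 1, 3, 2]

⌊-643/334⌋ = -2, remainder 25
⌊334/25⌋ = 13, remainder 9
⌊25/9⌋ = 2, remainder 7
⌊9/7⌋ = 1, remainder 2
⌊7/2⌋ = 3, remainder 1
⌊2/1⌋ = 2, remainder 0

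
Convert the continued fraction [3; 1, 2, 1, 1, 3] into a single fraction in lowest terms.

Starting at the tail and folding back:
Start with 3.
1 + 1/(3/1) = 1 + 1/3 = 4/3
1 + 1/(4/3) = 1 + 3/4 = 7/4
2 + 1/(7/4) = 2 + 4/7 = 18/7
1 + 1/(18/7) = 1 + 7/18 = 25/18
3 + 1/(25/18) = 3 + 18/25 = 93/25

93/25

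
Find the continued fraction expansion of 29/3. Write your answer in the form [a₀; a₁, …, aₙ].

[9; 1, 2]

Run the Euclidean algorithm, recording each quotient:
⌊29/3⌋ = 9, remainder 2
⌊3/2⌋ = 1, remainder 1
⌊2/1⌋ = 2, remainder 0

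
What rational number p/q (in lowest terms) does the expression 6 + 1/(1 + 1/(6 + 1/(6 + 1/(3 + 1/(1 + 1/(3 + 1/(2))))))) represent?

10462/1525

Start with 2.
3 + 1/(2/1) = 3 + 1/2 = 7/2
1 + 1/(7/2) = 1 + 2/7 = 9/7
3 + 1/(9/7) = 3 + 7/9 = 34/9
6 + 1/(34/9) = 6 + 9/34 = 213/34
6 + 1/(213/34) = 6 + 34/213 = 1312/213
1 + 1/(1312/213) = 1 + 213/1312 = 1525/1312
6 + 1/(1525/1312) = 6 + 1312/1525 = 10462/1525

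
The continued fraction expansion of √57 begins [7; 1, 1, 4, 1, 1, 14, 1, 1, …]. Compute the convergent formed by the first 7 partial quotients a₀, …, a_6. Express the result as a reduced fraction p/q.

a_0 = 7: 7/1
a_1 = 1: 8/1
a_2 = 1: 15/2
a_3 = 4: 68/9
a_4 = 1: 83/11
a_5 = 1: 151/20
a_6 = 14: 2197/291

2197/291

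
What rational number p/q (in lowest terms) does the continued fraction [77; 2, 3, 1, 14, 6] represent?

62497/807

a_0 = 77: 77/1
a_1 = 2: 155/2
a_2 = 3: 542/7
a_3 = 1: 697/9
a_4 = 14: 10300/133
a_5 = 6: 62497/807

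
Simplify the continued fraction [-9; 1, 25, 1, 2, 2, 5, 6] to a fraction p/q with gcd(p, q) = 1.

-50451/6277

Start with 6.
5 + 1/(6/1) = 5 + 1/6 = 31/6
2 + 1/(31/6) = 2 + 6/31 = 68/31
2 + 1/(68/31) = 2 + 31/68 = 167/68
1 + 1/(167/68) = 1 + 68/167 = 235/167
25 + 1/(235/167) = 25 + 167/235 = 6042/235
1 + 1/(6042/235) = 1 + 235/6042 = 6277/6042
-9 + 1/(6277/6042) = -9 + 6042/6277 = -50451/6277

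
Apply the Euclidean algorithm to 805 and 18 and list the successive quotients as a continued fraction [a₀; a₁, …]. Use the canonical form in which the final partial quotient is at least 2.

[44; 1, 2, 1, 1, 2]

805 = 44·18 + 13, so a_0 = 44
18 = 1·13 + 5, so a_1 = 1
13 = 2·5 + 3, so a_2 = 2
5 = 1·3 + 2, so a_3 = 1
3 = 1·2 + 1, so a_4 = 1
2 = 2·1 + 0, so a_5 = 2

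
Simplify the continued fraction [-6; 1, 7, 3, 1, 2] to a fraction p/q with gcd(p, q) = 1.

-466/91

Start with 2.
1 + 1/(2/1) = 1 + 1/2 = 3/2
3 + 1/(3/2) = 3 + 2/3 = 11/3
7 + 1/(11/3) = 7 + 3/11 = 80/11
1 + 1/(80/11) = 1 + 11/80 = 91/80
-6 + 1/(91/80) = -6 + 80/91 = -466/91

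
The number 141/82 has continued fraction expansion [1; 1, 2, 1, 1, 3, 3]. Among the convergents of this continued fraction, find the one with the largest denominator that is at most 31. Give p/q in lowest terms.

43/25

a_0 = 1: 1/1  (≤ bound)
a_1 = 1: 2/1  (≤ bound)
a_2 = 2: 5/3  (≤ bound)
a_3 = 1: 7/4  (≤ bound)
a_4 = 1: 12/7  (≤ bound)
a_5 = 3: 43/25  (≤ bound)
a_6 = 3: 141/82  (> 31, stop)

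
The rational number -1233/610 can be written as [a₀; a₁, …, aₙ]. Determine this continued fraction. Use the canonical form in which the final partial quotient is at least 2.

Run the Euclidean algorithm, recording each quotient:
-1233 = -3·610 + 597, so a_0 = -3
610 = 1·597 + 13, so a_1 = 1
597 = 45·13 + 12, so a_2 = 45
13 = 1·12 + 1, so a_3 = 1
12 = 12·1 + 0, so a_4 = 12

[-3; 1, 45, 1, 12]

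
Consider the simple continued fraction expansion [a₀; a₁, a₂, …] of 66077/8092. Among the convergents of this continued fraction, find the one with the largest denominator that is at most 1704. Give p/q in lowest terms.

10052/1231

List convergents until the denominator exceeds the bound:
a_0 = 8: 8/1  (≤ bound)
a_1 = 6: 49/6  (≤ bound)
a_2 = 29: 1429/175  (≤ bound)
a_3 = 6: 8623/1056  (≤ bound)
a_4 = 1: 10052/1231  (≤ bound)
a_5 = 1: 18675/2287  (> 1704, stop)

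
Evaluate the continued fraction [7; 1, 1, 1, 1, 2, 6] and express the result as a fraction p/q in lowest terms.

Collapse the nested fraction from the inside out:
Start with 6.
2 + 1/(6/1) = 2 + 1/6 = 13/6
1 + 1/(13/6) = 1 + 6/13 = 19/13
1 + 1/(19/13) = 1 + 13/19 = 32/19
1 + 1/(32/19) = 1 + 19/32 = 51/32
1 + 1/(51/32) = 1 + 32/51 = 83/51
7 + 1/(83/51) = 7 + 51/83 = 632/83

632/83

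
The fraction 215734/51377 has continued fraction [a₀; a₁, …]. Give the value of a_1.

215734 = 4·51377 + 10226, so a_0 = 4
51377 = 5·10226 + 247, so a_1 = 5

5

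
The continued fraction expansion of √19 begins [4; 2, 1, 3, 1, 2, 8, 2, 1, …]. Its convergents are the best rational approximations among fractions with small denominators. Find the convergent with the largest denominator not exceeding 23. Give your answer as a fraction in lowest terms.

61/14

a_0 = 4: 4/1  (≤ bound)
a_1 = 2: 9/2  (≤ bound)
a_2 = 1: 13/3  (≤ bound)
a_3 = 3: 48/11  (≤ bound)
a_4 = 1: 61/14  (≤ bound)
a_5 = 2: 170/39  (> 23, stop)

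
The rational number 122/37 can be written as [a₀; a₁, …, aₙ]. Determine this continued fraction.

[3; 3, 2, 1, 3]

Repeatedly divide and take the remainder:
122 ÷ 37 → quotient 3, remainder 11
37 ÷ 11 → quotient 3, remainder 4
11 ÷ 4 → quotient 2, remainder 3
4 ÷ 3 → quotient 1, remainder 1
3 ÷ 1 → quotient 3, remainder 0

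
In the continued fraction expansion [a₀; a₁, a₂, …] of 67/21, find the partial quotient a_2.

Run the Euclidean algorithm, recording each quotient:
⌊67/21⌋ = 3, remainder 4
⌊21/4⌋ = 5, remainder 1
⌊4/1⌋ = 4, remainder 0

4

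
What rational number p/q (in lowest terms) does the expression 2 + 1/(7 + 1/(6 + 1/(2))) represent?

Starting at the tail and folding back:
Start with 2.
6 + 1/(2/1) = 6 + 1/2 = 13/2
7 + 1/(13/2) = 7 + 2/13 = 93/13
2 + 1/(93/13) = 2 + 13/93 = 199/93

199/93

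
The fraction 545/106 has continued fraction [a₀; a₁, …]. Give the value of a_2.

Run the Euclidean algorithm, recording each quotient:
545 = 5·106 + 15, so a_0 = 5
106 = 7·15 + 1, so a_1 = 7
15 = 15·1 + 0, so a_2 = 15

15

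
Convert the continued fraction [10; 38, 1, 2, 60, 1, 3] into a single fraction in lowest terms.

284173/28344

Build up convergents one term at a time:
a_0 = 10: 10/1
a_1 = 38: 381/38
a_2 = 1: 391/39
a_3 = 2: 1163/116
a_4 = 60: 70171/6999
a_5 = 1: 71334/7115
a_6 = 3: 284173/28344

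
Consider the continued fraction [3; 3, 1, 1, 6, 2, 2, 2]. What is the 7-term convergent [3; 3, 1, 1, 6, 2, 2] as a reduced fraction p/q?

801/244

Start with 2.
2 + 1/(2/1) = 2 + 1/2 = 5/2
6 + 1/(5/2) = 6 + 2/5 = 32/5
1 + 1/(32/5) = 1 + 5/32 = 37/32
1 + 1/(37/32) = 1 + 32/37 = 69/37
3 + 1/(69/37) = 3 + 37/69 = 244/69
3 + 1/(244/69) = 3 + 69/244 = 801/244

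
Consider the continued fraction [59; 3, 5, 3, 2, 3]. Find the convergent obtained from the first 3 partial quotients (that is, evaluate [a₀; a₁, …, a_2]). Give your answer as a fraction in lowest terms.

949/16

Start with 5.
3 + 1/(5/1) = 3 + 1/5 = 16/5
59 + 1/(16/5) = 59 + 5/16 = 949/16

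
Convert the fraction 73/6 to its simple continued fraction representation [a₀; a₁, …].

73 ÷ 6 → quotient 12, remainder 1
6 ÷ 1 → quotient 6, remainder 0

[12; 6]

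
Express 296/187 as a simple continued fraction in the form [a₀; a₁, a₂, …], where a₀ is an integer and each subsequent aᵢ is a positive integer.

[1; 1, 1, 2, 1, 1, 15]

Apply division with remainder until the remainder is 0:
296 = 1·187 + 109, so a_0 = 1
187 = 1·109 + 78, so a_1 = 1
109 = 1·78 + 31, so a_2 = 1
78 = 2·31 + 16, so a_3 = 2
31 = 1·16 + 15, so a_4 = 1
16 = 1·15 + 1, so a_5 = 1
15 = 15·1 + 0, so a_6 = 15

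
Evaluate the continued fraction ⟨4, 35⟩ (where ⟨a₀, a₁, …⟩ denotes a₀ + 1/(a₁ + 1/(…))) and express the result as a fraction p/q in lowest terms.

Start with 35.
4 + 1/(35/1) = 4 + 1/35 = 141/35

141/35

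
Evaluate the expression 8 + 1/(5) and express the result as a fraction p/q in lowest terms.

41/5

Build up convergents one term at a time:
a_0 = 8: 8/1
a_1 = 5: 41/5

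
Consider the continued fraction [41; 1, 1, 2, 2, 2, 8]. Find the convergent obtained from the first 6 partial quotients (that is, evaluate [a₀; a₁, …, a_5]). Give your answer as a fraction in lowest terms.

Start with 2.
2 + 1/(2/1) = 2 + 1/2 = 5/2
2 + 1/(5/2) = 2 + 2/5 = 12/5
1 + 1/(12/5) = 1 + 5/12 = 17/12
1 + 1/(17/12) = 1 + 12/17 = 29/17
41 + 1/(29/17) = 41 + 17/29 = 1206/29

1206/29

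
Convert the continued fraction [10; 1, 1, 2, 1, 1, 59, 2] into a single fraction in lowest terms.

a_0 = 10: 10/1
a_1 = 1: 11/1
a_2 = 1: 21/2
a_3 = 2: 53/5
a_4 = 1: 74/7
a_5 = 1: 127/12
a_6 = 59: 7567/715
a_7 = 2: 15261/1442

15261/1442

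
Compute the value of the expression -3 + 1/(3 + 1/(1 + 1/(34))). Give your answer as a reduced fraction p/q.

Use the convergent recurrence hₖ = aₖ·hₖ₋₁ + hₖ₋₂ (and likewise for the denominators kₖ):
a_0 = -3: -3/1
a_1 = 3: -8/3
a_2 = 1: -11/4
a_3 = 34: -382/139

-382/139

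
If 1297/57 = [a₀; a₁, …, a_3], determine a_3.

1297 = 22·57 + 43, so a_0 = 22
57 = 1·43 + 14, so a_1 = 1
43 = 3·14 + 1, so a_2 = 3
14 = 14·1 + 0, so a_3 = 14

14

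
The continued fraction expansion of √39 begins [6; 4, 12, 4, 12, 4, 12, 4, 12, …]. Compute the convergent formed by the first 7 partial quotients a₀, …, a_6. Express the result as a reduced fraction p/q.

764394/122401

Collapse the nested fraction from the inside out:
Start with 12.
4 + 1/(12/1) = 4 + 1/12 = 49/12
12 + 1/(49/12) = 12 + 12/49 = 600/49
4 + 1/(600/49) = 4 + 49/600 = 2449/600
12 + 1/(2449/600) = 12 + 600/2449 = 29988/2449
4 + 1/(29988/2449) = 4 + 2449/29988 = 122401/29988
6 + 1/(122401/29988) = 6 + 29988/122401 = 764394/122401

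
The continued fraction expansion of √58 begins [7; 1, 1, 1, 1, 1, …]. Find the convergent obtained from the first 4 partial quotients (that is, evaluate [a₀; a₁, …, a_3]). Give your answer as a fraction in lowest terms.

23/3

Compute successive convergents:
a_0 = 7: 7/1
a_1 = 1: 8/1
a_2 = 1: 15/2
a_3 = 1: 23/3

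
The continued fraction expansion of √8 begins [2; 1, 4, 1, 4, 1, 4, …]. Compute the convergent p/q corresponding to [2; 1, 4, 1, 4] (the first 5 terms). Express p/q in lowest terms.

a_0 = 2: 2/1
a_1 = 1: 3/1
a_2 = 4: 14/5
a_3 = 1: 17/6
a_4 = 4: 82/29

82/29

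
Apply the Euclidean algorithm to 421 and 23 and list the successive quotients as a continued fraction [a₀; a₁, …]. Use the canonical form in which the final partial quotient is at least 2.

421 ÷ 23 → quotient 18, remainder 7
23 ÷ 7 → quotient 3, remainder 2
7 ÷ 2 → quotient 3, remainder 1
2 ÷ 1 → quotient 2, remainder 0

[18; 3, 3, 2]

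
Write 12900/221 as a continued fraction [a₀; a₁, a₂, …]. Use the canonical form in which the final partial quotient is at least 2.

12900 ÷ 221 → quotient 58, remainder 82
221 ÷ 82 → quotient 2, remainder 57
82 ÷ 57 → quotient 1, remainder 25
57 ÷ 25 → quotient 2, remainder 7
25 ÷ 7 → quotient 3, remainder 4
7 ÷ 4 → quotient 1, remainder 3
4 ÷ 3 → quotient 1, remainder 1
3 ÷ 1 → quotient 3, remainder 0

[58; 2, 1, 2, 3, 1, 1, 3]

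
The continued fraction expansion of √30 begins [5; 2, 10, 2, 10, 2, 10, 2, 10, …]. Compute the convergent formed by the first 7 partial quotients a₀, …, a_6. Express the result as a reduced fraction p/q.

55435/10121

Starting at the tail and folding back:
Start with 10.
2 + 1/(10/1) = 2 + 1/10 = 21/10
10 + 1/(21/10) = 10 + 10/21 = 220/21
2 + 1/(220/21) = 2 + 21/220 = 461/220
10 + 1/(461/220) = 10 + 220/461 = 4830/461
2 + 1/(4830/461) = 2 + 461/4830 = 10121/4830
5 + 1/(10121/4830) = 5 + 4830/10121 = 55435/10121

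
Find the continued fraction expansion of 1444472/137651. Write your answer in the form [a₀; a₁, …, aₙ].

1444472 ÷ 137651 → quotient 10, remainder 67962
137651 ÷ 67962 → quotient 2, remainder 1727
67962 ÷ 1727 → quotient 39, remainder 609
1727 ÷ 609 → quotient 2, remainder 509
609 ÷ 509 → quotient 1, remainder 100
509 ÷ 100 → quotient 5, remainder 9
100 ÷ 9 → quotient 11, remainder 1
9 ÷ 1 → quotient 9, remainder 0

[10; 2, 39, 2, 1, 5, 11, 9]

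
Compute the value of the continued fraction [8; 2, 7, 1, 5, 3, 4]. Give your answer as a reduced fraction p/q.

Build up convergents one term at a time:
a_0 = 8: 8/1
a_1 = 2: 17/2
a_2 = 7: 127/15
a_3 = 1: 144/17
a_4 = 5: 847/100
a_5 = 3: 2685/317
a_6 = 4: 11587/1368

11587/1368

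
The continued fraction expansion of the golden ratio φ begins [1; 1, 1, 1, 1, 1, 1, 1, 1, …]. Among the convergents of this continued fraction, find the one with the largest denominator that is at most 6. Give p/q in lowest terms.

8/5

a_0 = 1: 1/1  (≤ bound)
a_1 = 1: 2/1  (≤ bound)
a_2 = 1: 3/2  (≤ bound)
a_3 = 1: 5/3  (≤ bound)
a_4 = 1: 8/5  (≤ bound)
a_5 = 1: 13/8  (> 6, stop)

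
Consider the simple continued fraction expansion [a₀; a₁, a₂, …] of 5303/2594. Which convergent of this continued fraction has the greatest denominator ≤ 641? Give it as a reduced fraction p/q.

a_0 = 2: 2/1  (≤ bound)
a_1 = 22: 45/22  (≤ bound)
a_2 = 1: 47/23  (≤ bound)
a_3 = 1: 92/45  (≤ bound)
a_4 = 3: 323/158  (≤ bound)
a_5 = 1: 415/203  (≤ bound)
a_6 = 12: 5303/2594  (> 641, stop)

415/203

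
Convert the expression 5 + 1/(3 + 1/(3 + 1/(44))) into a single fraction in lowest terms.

Starting at the tail and folding back:
Start with 44.
3 + 1/(44/1) = 3 + 1/44 = 133/44
3 + 1/(133/44) = 3 + 44/133 = 443/133
5 + 1/(443/133) = 5 + 133/443 = 2348/443

2348/443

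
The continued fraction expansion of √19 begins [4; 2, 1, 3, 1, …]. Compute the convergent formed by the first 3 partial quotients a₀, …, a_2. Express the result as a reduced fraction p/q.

13/3

Build up convergents one term at a time:
a_0 = 4: 4/1
a_1 = 2: 9/2
a_2 = 1: 13/3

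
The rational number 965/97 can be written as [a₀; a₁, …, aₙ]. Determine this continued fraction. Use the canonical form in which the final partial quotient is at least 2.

Repeatedly divide and take the remainder:
965 = 9·97 + 92, so a_0 = 9
97 = 1·92 + 5, so a_1 = 1
92 = 18·5 + 2, so a_2 = 18
5 = 2·2 + 1, so a_3 = 2
2 = 2·1 + 0, so a_4 = 2

[9; 1, 18, 2, 2]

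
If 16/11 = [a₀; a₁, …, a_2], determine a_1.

Run the Euclidean algorithm, recording each quotient:
⌊16/11⌋ = 1, remainder 5
⌊11/5⌋ = 2, remainder 1

2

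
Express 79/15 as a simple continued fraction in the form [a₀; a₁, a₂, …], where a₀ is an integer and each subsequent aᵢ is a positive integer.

Repeatedly divide and take the remainder:
⌊79/15⌋ = 5, remainder 4
⌊15/4⌋ = 3, remainder 3
⌊4/3⌋ = 1, remainder 1
⌊3/1⌋ = 3, remainder 0

[5; 3, 1, 3]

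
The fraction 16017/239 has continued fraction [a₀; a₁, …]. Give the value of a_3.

⌊16017/239⌋ = 67, remainder 4
⌊239/4⌋ = 59, remainder 3
⌊4/3⌋ = 1, remainder 1
⌊3/1⌋ = 3, remainder 0

3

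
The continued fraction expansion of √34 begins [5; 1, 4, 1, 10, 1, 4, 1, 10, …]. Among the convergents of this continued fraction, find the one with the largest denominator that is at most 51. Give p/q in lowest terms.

List convergents until the denominator exceeds the bound:
a_0 = 5: 5/1  (≤ bound)
a_1 = 1: 6/1  (≤ bound)
a_2 = 4: 29/5  (≤ bound)
a_3 = 1: 35/6  (≤ bound)
a_4 = 10: 379/65  (> 51, stop)

35/6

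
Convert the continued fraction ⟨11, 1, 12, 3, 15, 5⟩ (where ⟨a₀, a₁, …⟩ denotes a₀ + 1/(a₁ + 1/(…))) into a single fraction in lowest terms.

37027/3105

Start with 5.
15 + 1/(5/1) = 15 + 1/5 = 76/5
3 + 1/(76/5) = 3 + 5/76 = 233/76
12 + 1/(233/76) = 12 + 76/233 = 2872/233
1 + 1/(2872/233) = 1 + 233/2872 = 3105/2872
11 + 1/(3105/2872) = 11 + 2872/3105 = 37027/3105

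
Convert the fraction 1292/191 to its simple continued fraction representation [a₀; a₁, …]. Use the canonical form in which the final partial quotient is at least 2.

[6; 1, 3, 4, 11]

1292 = 6·191 + 146, so a_0 = 6
191 = 1·146 + 45, so a_1 = 1
146 = 3·45 + 11, so a_2 = 3
45 = 4·11 + 1, so a_3 = 4
11 = 11·1 + 0, so a_4 = 11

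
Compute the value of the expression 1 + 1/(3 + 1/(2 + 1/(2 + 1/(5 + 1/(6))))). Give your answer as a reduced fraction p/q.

736/569

Use the convergent recurrence hₖ = aₖ·hₖ₋₁ + hₖ₋₂ (and likewise for the denominators kₖ):
a_0 = 1: 1/1
a_1 = 3: 4/3
a_2 = 2: 9/7
a_3 = 2: 22/17
a_4 = 5: 119/92
a_5 = 6: 736/569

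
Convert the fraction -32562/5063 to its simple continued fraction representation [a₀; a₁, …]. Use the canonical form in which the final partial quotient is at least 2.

[-7; 1, 1, 3, 7, 49, 2]

Run the Euclidean algorithm, recording each quotient:
⌊-32562/5063⌋ = -7, remainder 2879
⌊5063/2879⌋ = 1, remainder 2184
⌊2879/2184⌋ = 1, remainder 695
⌊2184/695⌋ = 3, remainder 99
⌊695/99⌋ = 7, remainder 2
⌊99/2⌋ = 49, remainder 1
⌊2/1⌋ = 2, remainder 0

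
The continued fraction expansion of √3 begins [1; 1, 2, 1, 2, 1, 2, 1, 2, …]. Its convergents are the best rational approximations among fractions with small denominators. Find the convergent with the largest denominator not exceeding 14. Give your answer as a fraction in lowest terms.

19/11

a_0 = 1: 1/1  (≤ bound)
a_1 = 1: 2/1  (≤ bound)
a_2 = 2: 5/3  (≤ bound)
a_3 = 1: 7/4  (≤ bound)
a_4 = 2: 19/11  (≤ bound)
a_5 = 1: 26/15  (> 14, stop)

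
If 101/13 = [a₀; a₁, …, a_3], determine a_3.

3

101 = 7·13 + 10, so a_0 = 7
13 = 1·10 + 3, so a_1 = 1
10 = 3·3 + 1, so a_2 = 3
3 = 3·1 + 0, so a_3 = 3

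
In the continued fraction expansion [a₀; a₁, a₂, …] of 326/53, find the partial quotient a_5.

2

326 ÷ 53 → quotient 6, remainder 8
53 ÷ 8 → quotient 6, remainder 5
8 ÷ 5 → quotient 1, remainder 3
5 ÷ 3 → quotient 1, remainder 2
3 ÷ 2 → quotient 1, remainder 1
2 ÷ 1 → quotient 2, remainder 0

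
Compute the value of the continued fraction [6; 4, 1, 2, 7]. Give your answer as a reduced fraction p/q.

Start with 7.
2 + 1/(7/1) = 2 + 1/7 = 15/7
1 + 1/(15/7) = 1 + 7/15 = 22/15
4 + 1/(22/15) = 4 + 15/22 = 103/22
6 + 1/(103/22) = 6 + 22/103 = 640/103

640/103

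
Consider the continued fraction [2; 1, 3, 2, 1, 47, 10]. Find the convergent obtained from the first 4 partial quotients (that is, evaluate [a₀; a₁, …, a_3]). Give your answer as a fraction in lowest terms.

a_0 = 2: 2/1
a_1 = 1: 3/1
a_2 = 3: 11/4
a_3 = 2: 25/9

25/9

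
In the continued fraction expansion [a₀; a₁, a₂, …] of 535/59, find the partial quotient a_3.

535 ÷ 59 → quotient 9, remainder 4
59 ÷ 4 → quotient 14, remainder 3
4 ÷ 3 → quotient 1, remainder 1
3 ÷ 1 → quotient 3, remainder 0

3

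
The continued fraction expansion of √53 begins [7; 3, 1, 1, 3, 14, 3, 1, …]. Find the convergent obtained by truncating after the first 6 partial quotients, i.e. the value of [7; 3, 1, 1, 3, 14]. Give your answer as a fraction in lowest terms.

2599/357

Start with 14.
3 + 1/(14/1) = 3 + 1/14 = 43/14
1 + 1/(43/14) = 1 + 14/43 = 57/43
1 + 1/(57/43) = 1 + 43/57 = 100/57
3 + 1/(100/57) = 3 + 57/100 = 357/100
7 + 1/(357/100) = 7 + 100/357 = 2599/357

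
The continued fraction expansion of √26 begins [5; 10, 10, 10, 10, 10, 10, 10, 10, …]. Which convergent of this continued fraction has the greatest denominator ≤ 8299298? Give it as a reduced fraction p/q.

5357035/1050601

a_0 = 5: 5/1  (≤ bound)
a_1 = 10: 51/10  (≤ bound)
a_2 = 10: 515/101  (≤ bound)
a_3 = 10: 5201/1020  (≤ bound)
a_4 = 10: 52525/10301  (≤ bound)
a_5 = 10: 530451/104030  (≤ bound)
a_6 = 10: 5357035/1050601  (≤ bound)
a_7 = 10: 54100801/10610040  (> 8299298, stop)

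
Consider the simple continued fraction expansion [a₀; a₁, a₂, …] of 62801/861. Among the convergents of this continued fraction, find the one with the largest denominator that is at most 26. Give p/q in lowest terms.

1240/17

List convergents until the denominator exceeds the bound:
a_0 = 72: 72/1  (≤ bound)
a_1 = 1: 73/1  (≤ bound)
a_2 = 15: 1167/16  (≤ bound)
a_3 = 1: 1240/17  (≤ bound)
a_4 = 1: 2407/33  (> 26, stop)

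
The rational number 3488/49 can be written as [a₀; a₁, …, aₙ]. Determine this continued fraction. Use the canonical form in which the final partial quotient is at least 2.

3488 ÷ 49 → quotient 71, remainder 9
49 ÷ 9 → quotient 5, remainder 4
9 ÷ 4 → quotient 2, remainder 1
4 ÷ 1 → quotient 4, remainder 0

[71; 5, 2, 4]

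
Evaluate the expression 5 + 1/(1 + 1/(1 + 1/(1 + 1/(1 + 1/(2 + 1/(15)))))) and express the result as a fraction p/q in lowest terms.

Starting at the tail and folding back:
Start with 15.
2 + 1/(15/1) = 2 + 1/15 = 31/15
1 + 1/(31/15) = 1 + 15/31 = 46/31
1 + 1/(46/31) = 1 + 31/46 = 77/46
1 + 1/(77/46) = 1 + 46/77 = 123/77
1 + 1/(123/77) = 1 + 77/123 = 200/123
5 + 1/(200/123) = 5 + 123/200 = 1123/200

1123/200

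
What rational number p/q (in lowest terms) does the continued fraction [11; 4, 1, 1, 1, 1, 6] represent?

1705/152

a_0 = 11: 11/1
a_1 = 4: 45/4
a_2 = 1: 56/5
a_3 = 1: 101/9
a_4 = 1: 157/14
a_5 = 1: 258/23
a_6 = 6: 1705/152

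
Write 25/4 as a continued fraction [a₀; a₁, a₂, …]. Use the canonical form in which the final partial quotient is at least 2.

[6; 4]

25 ÷ 4 → quotient 6, remainder 1
4 ÷ 1 → quotient 4, remainder 0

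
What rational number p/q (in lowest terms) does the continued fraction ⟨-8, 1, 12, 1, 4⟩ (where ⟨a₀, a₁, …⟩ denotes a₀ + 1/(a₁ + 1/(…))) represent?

Start with 4.
1 + 1/(4/1) = 1 + 1/4 = 5/4
12 + 1/(5/4) = 12 + 4/5 = 64/5
1 + 1/(64/5) = 1 + 5/64 = 69/64
-8 + 1/(69/64) = -8 + 64/69 = -488/69

-488/69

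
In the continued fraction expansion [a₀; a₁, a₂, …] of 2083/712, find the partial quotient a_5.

3

⌊2083/712⌋ = 2, remainder 659
⌊712/659⌋ = 1, remainder 53
⌊659/53⌋ = 12, remainder 23
⌊53/23⌋ = 2, remainder 7
⌊23/7⌋ = 3, remainder 2
⌊7/2⌋ = 3, remainder 1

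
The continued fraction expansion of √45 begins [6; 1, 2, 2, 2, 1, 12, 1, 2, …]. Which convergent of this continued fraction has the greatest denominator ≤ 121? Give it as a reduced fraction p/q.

161/24

a_0 = 6: 6/1  (≤ bound)
a_1 = 1: 7/1  (≤ bound)
a_2 = 2: 20/3  (≤ bound)
a_3 = 2: 47/7  (≤ bound)
a_4 = 2: 114/17  (≤ bound)
a_5 = 1: 161/24  (≤ bound)
a_6 = 12: 2046/305  (> 121, stop)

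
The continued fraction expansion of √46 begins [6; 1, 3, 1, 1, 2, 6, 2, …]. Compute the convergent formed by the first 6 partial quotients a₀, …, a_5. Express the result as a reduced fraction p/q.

156/23

Start with 2.
1 + 1/(2/1) = 1 + 1/2 = 3/2
1 + 1/(3/2) = 1 + 2/3 = 5/3
3 + 1/(5/3) = 3 + 3/5 = 18/5
1 + 1/(18/5) = 1 + 5/18 = 23/18
6 + 1/(23/18) = 6 + 18/23 = 156/23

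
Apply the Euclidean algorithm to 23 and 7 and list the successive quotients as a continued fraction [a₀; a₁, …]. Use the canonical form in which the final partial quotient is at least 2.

⌊23/7⌋ = 3, remainder 2
⌊7/2⌋ = 3, remainder 1
⌊2/1⌋ = 2, remainder 0

[3; 3, 2]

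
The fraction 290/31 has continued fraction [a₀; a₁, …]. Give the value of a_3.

4

290 ÷ 31 → quotient 9, remainder 11
31 ÷ 11 → quotient 2, remainder 9
11 ÷ 9 → quotient 1, remainder 2
9 ÷ 2 → quotient 4, remainder 1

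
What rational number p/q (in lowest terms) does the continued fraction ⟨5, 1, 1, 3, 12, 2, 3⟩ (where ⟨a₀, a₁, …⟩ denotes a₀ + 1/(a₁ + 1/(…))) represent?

3470/623

Starting at the tail and folding back:
Start with 3.
2 + 1/(3/1) = 2 + 1/3 = 7/3
12 + 1/(7/3) = 12 + 3/7 = 87/7
3 + 1/(87/7) = 3 + 7/87 = 268/87
1 + 1/(268/87) = 1 + 87/268 = 355/268
1 + 1/(355/268) = 1 + 268/355 = 623/355
5 + 1/(623/355) = 5 + 355/623 = 3470/623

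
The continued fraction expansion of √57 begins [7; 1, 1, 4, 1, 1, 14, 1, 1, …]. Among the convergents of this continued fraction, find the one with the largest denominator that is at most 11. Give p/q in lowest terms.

a_0 = 7: 7/1  (≤ bound)
a_1 = 1: 8/1  (≤ bound)
a_2 = 1: 15/2  (≤ bound)
a_3 = 4: 68/9  (≤ bound)
a_4 = 1: 83/11  (≤ bound)
a_5 = 1: 151/20  (> 11, stop)

83/11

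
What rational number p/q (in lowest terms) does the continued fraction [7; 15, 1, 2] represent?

332/47

Start with 2.
1 + 1/(2/1) = 1 + 1/2 = 3/2
15 + 1/(3/2) = 15 + 2/3 = 47/3
7 + 1/(47/3) = 7 + 3/47 = 332/47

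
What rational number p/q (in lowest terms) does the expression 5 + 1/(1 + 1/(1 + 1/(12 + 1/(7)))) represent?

a_0 = 5: 5/1
a_1 = 1: 6/1
a_2 = 1: 11/2
a_3 = 12: 138/25
a_4 = 7: 977/177

977/177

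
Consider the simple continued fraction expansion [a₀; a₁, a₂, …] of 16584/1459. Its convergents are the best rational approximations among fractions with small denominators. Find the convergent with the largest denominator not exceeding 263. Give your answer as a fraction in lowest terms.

341/30

a_0 = 11: 11/1  (≤ bound)
a_1 = 2: 23/2  (≤ bound)
a_2 = 1: 34/3  (≤ bound)
a_3 = 2: 91/8  (≤ bound)
a_4 = 1: 125/11  (≤ bound)
a_5 = 1: 216/19  (≤ bound)
a_6 = 1: 341/30  (≤ bound)
a_7 = 48: 16584/1459  (> 263, stop)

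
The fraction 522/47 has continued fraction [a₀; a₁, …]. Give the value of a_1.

9

Run the Euclidean algorithm, recording each quotient:
⌊522/47⌋ = 11, remainder 5
⌊47/5⌋ = 9, remainder 2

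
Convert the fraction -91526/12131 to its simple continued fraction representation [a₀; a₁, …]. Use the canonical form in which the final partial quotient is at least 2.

Apply division with remainder until the remainder is 0:
⌊-91526/12131⌋ = -8, remainder 5522
⌊12131/5522⌋ = 2, remainder 1087
⌊5522/1087⌋ = 5, remainder 87
⌊1087/87⌋ = 12, remainder 43
⌊87/43⌋ = 2, remainder 1
⌊43/1⌋ = 43, remainder 0

[-8; 2, 5, 12, 2, 43]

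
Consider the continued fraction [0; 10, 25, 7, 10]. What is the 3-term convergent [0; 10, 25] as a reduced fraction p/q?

Build up convergents one term at a time:
a_0 = 0: 0/1
a_1 = 10: 1/10
a_2 = 25: 25/251

25/251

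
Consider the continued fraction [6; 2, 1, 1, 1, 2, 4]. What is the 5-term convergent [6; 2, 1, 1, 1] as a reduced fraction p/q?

Use the convergent recurrence hₖ = aₖ·hₖ₋₁ + hₖ₋₂ (and likewise for the denominators kₖ):
a_0 = 6: 6/1
a_1 = 2: 13/2
a_2 = 1: 19/3
a_3 = 1: 32/5
a_4 = 1: 51/8

51/8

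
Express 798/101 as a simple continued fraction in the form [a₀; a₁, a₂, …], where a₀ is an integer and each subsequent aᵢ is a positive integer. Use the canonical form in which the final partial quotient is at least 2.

798 ÷ 101 → quotient 7, remainder 91
101 ÷ 91 → quotient 1, remainder 10
91 ÷ 10 → quotient 9, remainder 1
10 ÷ 1 → quotient 10, remainder 0

[7; 1, 9, 10]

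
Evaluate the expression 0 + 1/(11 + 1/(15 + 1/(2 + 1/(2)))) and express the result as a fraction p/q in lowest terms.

77/852

Start with 2.
2 + 1/(2/1) = 2 + 1/2 = 5/2
15 + 1/(5/2) = 15 + 2/5 = 77/5
11 + 1/(77/5) = 11 + 5/77 = 852/77
0 + 1/(852/77) = 0 + 77/852 = 77/852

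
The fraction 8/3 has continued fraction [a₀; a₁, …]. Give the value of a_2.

8 = 2·3 + 2, so a_0 = 2
3 = 1·2 + 1, so a_1 = 1
2 = 2·1 + 0, so a_2 = 2

2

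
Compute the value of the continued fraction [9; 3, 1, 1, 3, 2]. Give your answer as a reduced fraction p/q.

a_0 = 9: 9/1
a_1 = 3: 28/3
a_2 = 1: 37/4
a_3 = 1: 65/7
a_4 = 3: 232/25
a_5 = 2: 529/57

529/57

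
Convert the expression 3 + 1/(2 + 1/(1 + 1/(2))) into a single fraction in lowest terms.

27/8

a_0 = 3: 3/1
a_1 = 2: 7/2
a_2 = 1: 10/3
a_3 = 2: 27/8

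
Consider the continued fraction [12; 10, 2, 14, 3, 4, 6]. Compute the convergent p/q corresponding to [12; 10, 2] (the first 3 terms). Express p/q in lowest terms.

254/21

a_0 = 12: 12/1
a_1 = 10: 121/10
a_2 = 2: 254/21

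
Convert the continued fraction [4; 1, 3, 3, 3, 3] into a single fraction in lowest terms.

677/142

a_0 = 4: 4/1
a_1 = 1: 5/1
a_2 = 3: 19/4
a_3 = 3: 62/13
a_4 = 3: 205/43
a_5 = 3: 677/142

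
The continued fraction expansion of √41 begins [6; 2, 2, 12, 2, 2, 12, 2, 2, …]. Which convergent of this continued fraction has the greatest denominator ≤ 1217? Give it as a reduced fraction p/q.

2049/320

List convergents until the denominator exceeds the bound:
a_0 = 6: 6/1  (≤ bound)
a_1 = 2: 13/2  (≤ bound)
a_2 = 2: 32/5  (≤ bound)
a_3 = 12: 397/62  (≤ bound)
a_4 = 2: 826/129  (≤ bound)
a_5 = 2: 2049/320  (≤ bound)
a_6 = 12: 25414/3969  (> 1217, stop)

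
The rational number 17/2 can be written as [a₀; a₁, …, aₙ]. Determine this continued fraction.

[8; 2]

Apply division with remainder until the remainder is 0:
⌊17/2⌋ = 8, remainder 1
⌊2/1⌋ = 2, remainder 0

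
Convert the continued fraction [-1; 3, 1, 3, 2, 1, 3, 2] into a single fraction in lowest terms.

Start with 2.
3 + 1/(2/1) = 3 + 1/2 = 7/2
1 + 1/(7/2) = 1 + 2/7 = 9/7
2 + 1/(9/7) = 2 + 7/9 = 25/9
3 + 1/(25/9) = 3 + 9/25 = 84/25
1 + 1/(84/25) = 1 + 25/84 = 109/84
3 + 1/(109/84) = 3 + 84/109 = 411/109
-1 + 1/(411/109) = -1 + 109/411 = -302/411

-302/411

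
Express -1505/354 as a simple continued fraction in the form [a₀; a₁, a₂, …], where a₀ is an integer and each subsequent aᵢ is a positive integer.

[-5; 1, 2, 1, 43, 2]

-1505 ÷ 354 → quotient -5, remainder 265
354 ÷ 265 → quotient 1, remainder 89
265 ÷ 89 → quotient 2, remainder 87
89 ÷ 87 → quotient 1, remainder 2
87 ÷ 2 → quotient 43, remainder 1
2 ÷ 1 → quotient 2, remainder 0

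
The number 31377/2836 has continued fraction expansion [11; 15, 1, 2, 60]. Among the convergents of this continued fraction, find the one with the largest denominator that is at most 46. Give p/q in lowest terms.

a_0 = 11: 11/1  (≤ bound)
a_1 = 15: 166/15  (≤ bound)
a_2 = 1: 177/16  (≤ bound)
a_3 = 2: 520/47  (> 46, stop)

177/16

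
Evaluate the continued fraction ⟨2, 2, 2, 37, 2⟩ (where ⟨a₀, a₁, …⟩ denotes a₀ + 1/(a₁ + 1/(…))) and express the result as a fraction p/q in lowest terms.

910/379

Work from the innermost term outward:
Start with 2.
37 + 1/(2/1) = 37 + 1/2 = 75/2
2 + 1/(75/2) = 2 + 2/75 = 152/75
2 + 1/(152/75) = 2 + 75/152 = 379/152
2 + 1/(379/152) = 2 + 152/379 = 910/379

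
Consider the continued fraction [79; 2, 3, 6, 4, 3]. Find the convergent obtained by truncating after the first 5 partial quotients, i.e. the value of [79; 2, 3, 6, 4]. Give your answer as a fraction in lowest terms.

14536/183

a_0 = 79: 79/1
a_1 = 2: 159/2
a_2 = 3: 556/7
a_3 = 6: 3495/44
a_4 = 4: 14536/183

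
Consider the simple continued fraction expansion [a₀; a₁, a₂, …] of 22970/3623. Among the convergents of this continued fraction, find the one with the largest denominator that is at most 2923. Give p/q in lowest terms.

2517/397

a_0 = 6: 6/1  (≤ bound)
a_1 = 2: 13/2  (≤ bound)
a_2 = 1: 19/3  (≤ bound)
a_3 = 15: 298/47  (≤ bound)
a_4 = 1: 317/50  (≤ bound)
a_5 = 7: 2517/397  (≤ bound)
a_6 = 9: 22970/3623  (> 2923, stop)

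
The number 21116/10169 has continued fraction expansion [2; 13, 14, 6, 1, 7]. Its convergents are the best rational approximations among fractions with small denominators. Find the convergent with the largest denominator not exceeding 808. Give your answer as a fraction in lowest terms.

List convergents until the denominator exceeds the bound:
a_0 = 2: 2/1  (≤ bound)
a_1 = 13: 27/13  (≤ bound)
a_2 = 14: 380/183  (≤ bound)
a_3 = 6: 2307/1111  (> 808, stop)

380/183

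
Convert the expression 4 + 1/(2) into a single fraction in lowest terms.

9/2

Use the convergent recurrence hₖ = aₖ·hₖ₋₁ + hₖ₋₂ (and likewise for the denominators kₖ):
a_0 = 4: 4/1
a_1 = 2: 9/2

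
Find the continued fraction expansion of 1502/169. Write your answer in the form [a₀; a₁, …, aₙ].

[8; 1, 7, 1, 8, 2]

1502 = 8·169 + 150, so a_0 = 8
169 = 1·150 + 19, so a_1 = 1
150 = 7·19 + 17, so a_2 = 7
19 = 1·17 + 2, so a_3 = 1
17 = 8·2 + 1, so a_4 = 8
2 = 2·1 + 0, so a_5 = 2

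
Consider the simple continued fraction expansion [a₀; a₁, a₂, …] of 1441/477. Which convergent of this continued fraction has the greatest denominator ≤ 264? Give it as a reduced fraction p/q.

432/143

List convergents until the denominator exceeds the bound:
a_0 = 3: 3/1  (≤ bound)
a_1 = 47: 142/47  (≤ bound)
a_2 = 1: 145/48  (≤ bound)
a_3 = 2: 432/143  (≤ bound)
a_4 = 3: 1441/477  (> 264, stop)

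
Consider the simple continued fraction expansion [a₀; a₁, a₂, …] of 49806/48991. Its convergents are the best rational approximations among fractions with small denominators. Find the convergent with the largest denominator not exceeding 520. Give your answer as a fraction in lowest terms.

489/481

List convergents until the denominator exceeds the bound:
a_0 = 1: 1/1  (≤ bound)
a_1 = 60: 61/60  (≤ bound)
a_2 = 8: 489/481  (≤ bound)
a_3 = 1: 550/541  (> 520, stop)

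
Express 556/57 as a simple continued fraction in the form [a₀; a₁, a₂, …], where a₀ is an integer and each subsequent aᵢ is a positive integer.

[9; 1, 3, 14]

Repeatedly divide and take the remainder:
556 = 9·57 + 43, so a_0 = 9
57 = 1·43 + 14, so a_1 = 1
43 = 3·14 + 1, so a_2 = 3
14 = 14·1 + 0, so a_3 = 14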